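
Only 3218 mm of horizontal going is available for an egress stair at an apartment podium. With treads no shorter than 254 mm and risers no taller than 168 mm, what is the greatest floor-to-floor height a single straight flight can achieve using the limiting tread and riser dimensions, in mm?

3218 / 254 = 12.67, so 12 treads fit.
Risers = treads + 1 = 13.
Maximum height = 13 × 168 = 2184 mm.

2184 mm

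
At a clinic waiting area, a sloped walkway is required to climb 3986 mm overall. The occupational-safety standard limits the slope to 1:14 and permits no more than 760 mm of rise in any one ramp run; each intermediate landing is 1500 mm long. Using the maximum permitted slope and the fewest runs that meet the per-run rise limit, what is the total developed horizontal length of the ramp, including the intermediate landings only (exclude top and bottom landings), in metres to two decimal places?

63.30 m

At most 760 each: 3986/760 = 5.24, giving 6 ramp runs. That means 5 intermediate landings.
Ramp run (horizontal) at 1:14: 3986 × 14 = 55804 mm.
5 intermediate landings contribute 5 × 1500 = 7500 mm.
Developed length = 55804 + 7500 = 63304 mm.
= 63.30 m.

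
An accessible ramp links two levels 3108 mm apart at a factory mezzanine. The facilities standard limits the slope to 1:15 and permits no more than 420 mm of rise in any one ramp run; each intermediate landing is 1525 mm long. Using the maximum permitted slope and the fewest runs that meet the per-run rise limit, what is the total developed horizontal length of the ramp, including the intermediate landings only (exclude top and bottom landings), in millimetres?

3108 / 420 = 7.400 → round up to 8 ramp runs. That means 7 intermediate landings.
Ramp run (horizontal) at 1:15: 3108 × 15 = 46620 mm.
7 intermediate landings contribute 7 × 1525 = 10675 mm.
Developed length = 46620 + 10675 = 57295 mm.

57295 mm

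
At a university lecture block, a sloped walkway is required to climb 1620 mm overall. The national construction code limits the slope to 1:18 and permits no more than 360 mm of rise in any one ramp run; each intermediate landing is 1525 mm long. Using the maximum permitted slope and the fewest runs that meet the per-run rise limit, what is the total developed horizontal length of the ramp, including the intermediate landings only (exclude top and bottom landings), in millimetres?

1620 / 360 = 4.50, so 5 ramp runs are needed. That means 4 intermediate landings.
Horizontal run for 1620 mm of rise at 1:18 is 1620 × 18 = 29160 mm.
4 intermediate landings contribute 4 × 1525 = 6100 mm.
Total developed length = 29160 + 6100 = 35260 mm.

35260 mm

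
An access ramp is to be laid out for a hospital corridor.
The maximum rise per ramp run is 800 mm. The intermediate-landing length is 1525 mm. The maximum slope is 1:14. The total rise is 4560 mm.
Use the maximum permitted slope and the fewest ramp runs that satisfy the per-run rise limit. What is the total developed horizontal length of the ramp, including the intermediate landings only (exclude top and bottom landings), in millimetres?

71465 mm

⌈4560/800⌉ = 6 ramp runs. That means 5 intermediate landings.
Ramp run (horizontal) at 1:14: 4560 × 14 = 63840 mm.
Intermediate landings: 5 × 1525 = 7625 mm.
Developed length = 63840 + 7625 = 71465 mm.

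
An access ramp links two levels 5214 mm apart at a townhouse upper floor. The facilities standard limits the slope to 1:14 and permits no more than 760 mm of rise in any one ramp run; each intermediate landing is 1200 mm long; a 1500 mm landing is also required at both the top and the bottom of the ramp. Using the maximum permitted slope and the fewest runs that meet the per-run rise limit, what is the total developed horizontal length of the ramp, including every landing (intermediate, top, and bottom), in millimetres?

83196 mm

5214 / 760 = 6.861 → round up to 7 ramp runs. That means 6 intermediate landings.
Horizontal run for 5214 mm of rise at 1:14 is 5214 × 14 = 72996 mm.
Intermediate landings: 6 × 1200 = 7200 mm.
Top and bottom landings: 2 × 1500 = 3000 mm.
Total = 72996 + 7200 + 3000 = 83196 mm.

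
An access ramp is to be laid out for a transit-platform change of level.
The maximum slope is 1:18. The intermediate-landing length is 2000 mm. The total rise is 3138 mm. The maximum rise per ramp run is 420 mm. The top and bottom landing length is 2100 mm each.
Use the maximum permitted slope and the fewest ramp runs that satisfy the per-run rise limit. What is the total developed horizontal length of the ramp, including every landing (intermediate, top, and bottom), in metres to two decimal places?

74.68 m

3138 / 420 = 7.47, so 8 ramp runs are needed. That means 7 intermediate landings.
Horizontal run for 3138 mm of rise at 1:18 is 3138 × 18 = 56484 mm.
7 intermediate landings contribute 7 × 2000 = 14000 mm.
Top and bottom landings: 2 × 2100 = 4200 mm.
Total = 56484 + 14000 + 4200 = 74684 mm.
= 74.68 m.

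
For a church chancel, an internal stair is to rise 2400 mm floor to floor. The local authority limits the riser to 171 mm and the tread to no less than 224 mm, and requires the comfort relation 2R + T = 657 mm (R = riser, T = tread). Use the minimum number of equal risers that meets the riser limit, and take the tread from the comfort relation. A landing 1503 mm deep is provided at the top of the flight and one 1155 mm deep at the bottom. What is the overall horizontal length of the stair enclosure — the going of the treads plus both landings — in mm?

⌈2400/171⌉ = 15 risers.
R = 2400 ÷ 15 = 160 mm.
Tread T = 657 − 2 × 160 = 337 mm (≥ 224 mm).
15 risers give 14 treads; going = 14 × 337 = 4718 mm.
Enclosure = 4718 + 1503 + 1155 = 7376 mm.

7376 mm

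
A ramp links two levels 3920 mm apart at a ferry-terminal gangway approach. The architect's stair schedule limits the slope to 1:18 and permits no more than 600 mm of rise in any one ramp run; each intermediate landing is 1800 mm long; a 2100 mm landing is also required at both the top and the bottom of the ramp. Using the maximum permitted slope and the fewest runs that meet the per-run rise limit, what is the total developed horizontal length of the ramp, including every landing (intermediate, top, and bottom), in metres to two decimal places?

85.56 m

3920 / 600 = 6.53, so 7 ramp runs are needed. That means 6 intermediate landings.
Ramp run (horizontal) at 1:18: 3920 × 18 = 70560 mm.
Intermediate landings: 6 × 1800 = 10800 mm.
Top and bottom landings: 2 × 2100 = 4200 mm.
Total = 70560 + 10800 + 4200 = 85560 mm.
= 85.56 m.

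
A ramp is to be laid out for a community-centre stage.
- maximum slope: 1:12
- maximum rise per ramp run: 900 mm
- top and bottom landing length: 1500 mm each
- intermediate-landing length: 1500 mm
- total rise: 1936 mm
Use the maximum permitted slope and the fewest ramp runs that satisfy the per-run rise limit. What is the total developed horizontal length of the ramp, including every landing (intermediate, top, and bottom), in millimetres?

1936 / 900 = 2.151 → round up to 3 ramp runs. That means 2 intermediate landings.
Horizontal run for 1936 mm of rise at 1:12 is 1936 × 12 = 23232 mm.
Intermediate landings: 2 × 1500 = 3000 mm.
Top and bottom landings: 2 × 1500 = 3000 mm.
Total = 23232 + 3000 + 3000 = 29232 mm.

29232 mm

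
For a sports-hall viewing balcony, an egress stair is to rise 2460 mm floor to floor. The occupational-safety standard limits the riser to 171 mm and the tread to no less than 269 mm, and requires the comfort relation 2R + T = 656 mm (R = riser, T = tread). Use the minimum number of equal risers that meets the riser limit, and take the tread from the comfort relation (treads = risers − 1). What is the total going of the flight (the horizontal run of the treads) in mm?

At most 171 each: 2460/171 = 14.39, giving 15 risers.
R = 2460 ÷ 15 = 164 mm.
From 2R + T = 656: T = 656 − 328 = 328 mm.
Treads = 15 − 1 = 14; going = 14 × 328 = 4592 mm.

4592 mm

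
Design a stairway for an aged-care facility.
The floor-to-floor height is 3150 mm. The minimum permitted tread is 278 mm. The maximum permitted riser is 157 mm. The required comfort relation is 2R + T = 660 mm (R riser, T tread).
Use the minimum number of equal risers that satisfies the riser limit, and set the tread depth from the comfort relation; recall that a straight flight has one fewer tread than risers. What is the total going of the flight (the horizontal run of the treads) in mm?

7200 mm

⌈3150/157⌉ = 21 risers.
Each riser is 3150/21 = 150 mm (≤ 157 mm).
Tread T = 660 − 2 × 150 = 360 mm (≥ 278 mm).
21 risers give 20 treads; going = 20 × 360 = 7200 mm.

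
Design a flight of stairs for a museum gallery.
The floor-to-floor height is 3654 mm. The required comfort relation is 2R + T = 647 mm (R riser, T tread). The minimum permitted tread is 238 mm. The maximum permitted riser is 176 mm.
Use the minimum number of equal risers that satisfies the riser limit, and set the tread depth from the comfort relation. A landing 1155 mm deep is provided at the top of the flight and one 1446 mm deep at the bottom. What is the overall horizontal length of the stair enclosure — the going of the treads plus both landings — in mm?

⌈3654/176⌉ = 21 risers.
Each riser is 3654/21 = 174 mm (≤ 176 mm).
T = 647 − 2·174 = 299 mm, which satisfies the 238 mm minimum.
21 risers give 20 treads; going = 20 × 299 = 5980 mm.
Add landings: 5980 + 1155 + 1446 = 8581 mm.

8581 mm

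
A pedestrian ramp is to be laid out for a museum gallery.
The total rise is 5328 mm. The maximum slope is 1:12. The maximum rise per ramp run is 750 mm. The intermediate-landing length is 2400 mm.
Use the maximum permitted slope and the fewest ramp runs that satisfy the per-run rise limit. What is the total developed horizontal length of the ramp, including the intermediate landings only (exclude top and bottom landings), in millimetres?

80736 mm

⌈5328/750⌉ = 8 ramp runs. That means 7 intermediate landings.
Ramp run (horizontal) at 1:12: 5328 × 12 = 63936 mm.
7 intermediate landings contribute 7 × 2400 = 16800 mm.
Total developed length = 63936 + 16800 = 80736 mm.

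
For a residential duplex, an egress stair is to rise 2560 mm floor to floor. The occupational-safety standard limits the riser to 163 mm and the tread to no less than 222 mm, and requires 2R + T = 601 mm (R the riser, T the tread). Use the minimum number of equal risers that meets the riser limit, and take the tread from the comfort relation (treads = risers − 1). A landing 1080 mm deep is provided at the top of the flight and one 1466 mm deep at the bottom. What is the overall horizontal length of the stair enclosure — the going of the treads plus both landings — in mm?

6761 mm

2560 / 163 = 15.71, so 16 risers are needed.
Each riser is 2560/16 = 160 mm (≤ 163 mm).
Tread T = 601 − 2 × 160 = 281 mm (≥ 222 mm).
Treads = 16 − 1 = 15; going = 15 × 281 = 4215 mm.
Enclosure = 4215 + 1080 + 1466 = 6761 mm.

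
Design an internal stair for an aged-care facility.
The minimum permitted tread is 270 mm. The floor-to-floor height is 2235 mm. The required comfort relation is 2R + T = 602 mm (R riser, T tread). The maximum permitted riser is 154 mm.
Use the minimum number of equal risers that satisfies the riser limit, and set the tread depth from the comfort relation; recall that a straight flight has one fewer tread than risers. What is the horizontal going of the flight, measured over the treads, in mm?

2235 / 154 = 14.513 → round up to 15 risers.
R = 2235 ÷ 15 = 149 mm.
T = 602 − 2·149 = 304 mm, which satisfies the 270 mm minimum.
Going = (15 − 1) × 304 = 4256 mm.

4256 mm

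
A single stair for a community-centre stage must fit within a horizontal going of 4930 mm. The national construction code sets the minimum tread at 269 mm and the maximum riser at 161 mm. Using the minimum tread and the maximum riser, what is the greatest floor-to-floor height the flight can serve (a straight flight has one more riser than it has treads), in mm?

4930 / 269 = 18.33, so 18 treads fit.
Risers = treads + 1 = 19.
Maximum height = 19 × 161 = 3059 mm.

3059 mm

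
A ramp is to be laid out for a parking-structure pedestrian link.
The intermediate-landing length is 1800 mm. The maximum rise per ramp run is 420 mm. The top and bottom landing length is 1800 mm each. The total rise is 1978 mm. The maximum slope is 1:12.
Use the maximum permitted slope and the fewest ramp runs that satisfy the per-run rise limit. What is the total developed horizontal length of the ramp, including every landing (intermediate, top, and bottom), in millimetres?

34536 mm

1978 / 420 = 4.71, so 5 ramp runs are needed. That means 4 intermediate landings.
Ramp run (horizontal) at 1:12: 1978 × 12 = 23736 mm.
Intermediate landings: 4 × 1800 = 7200 mm.
Top and bottom landings: 2 × 1800 = 3600 mm.
Total = 23736 + 7200 + 3600 = 34536 mm.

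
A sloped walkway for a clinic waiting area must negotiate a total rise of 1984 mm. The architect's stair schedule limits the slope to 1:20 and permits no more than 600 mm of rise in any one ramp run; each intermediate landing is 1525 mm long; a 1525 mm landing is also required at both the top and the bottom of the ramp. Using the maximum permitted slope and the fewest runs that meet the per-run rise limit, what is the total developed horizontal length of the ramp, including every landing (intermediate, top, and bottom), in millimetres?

⌈1984/600⌉ = 4 ramp runs. That means 3 intermediate landings.
Ramp run (horizontal) at 1:20: 1984 × 20 = 39680 mm.
3 intermediate landings contribute 3 × 1525 = 4575 mm.
Top and bottom landings: 2 × 1525 = 3050 mm.
Total = 39680 + 4575 + 3050 = 47305 mm.

47305 mm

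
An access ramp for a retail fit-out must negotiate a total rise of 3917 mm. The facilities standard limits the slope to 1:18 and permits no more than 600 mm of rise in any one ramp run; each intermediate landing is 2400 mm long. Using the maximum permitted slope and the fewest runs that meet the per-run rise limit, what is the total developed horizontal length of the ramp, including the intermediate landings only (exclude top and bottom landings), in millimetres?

84906 mm

⌈3917/600⌉ = 7 ramp runs. That means 6 intermediate landings.
Horizontal run for 3917 mm of rise at 1:18 is 3917 × 18 = 70506 mm.
Intermediate landings: 6 × 2400 = 14400 mm.
Developed length = 70506 + 14400 = 84906 mm.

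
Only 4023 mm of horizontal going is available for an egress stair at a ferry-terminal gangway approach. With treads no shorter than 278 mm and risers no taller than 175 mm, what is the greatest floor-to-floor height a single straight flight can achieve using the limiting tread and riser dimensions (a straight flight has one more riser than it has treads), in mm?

2625 mm

Treads that fit: ⌊4023 / 278⌋ = 14.
Risers = treads + 1 = 15.
Maximum height = 15 × 175 = 2625 mm.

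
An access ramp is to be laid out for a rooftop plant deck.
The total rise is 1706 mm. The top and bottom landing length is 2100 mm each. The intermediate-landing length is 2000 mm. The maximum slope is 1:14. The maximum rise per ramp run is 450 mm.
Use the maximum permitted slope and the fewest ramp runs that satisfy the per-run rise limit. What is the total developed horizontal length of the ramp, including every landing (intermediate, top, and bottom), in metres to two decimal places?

⌈1706/450⌉ = 4 ramp runs. That means 3 intermediate landings.
Ramp run (horizontal) at 1:14: 1706 × 14 = 23884 mm.
3 intermediate landings contribute 3 × 2000 = 6000 mm.
Top and bottom landings: 2 × 2100 = 4200 mm.
Total = 23884 + 6000 + 4200 = 34084 mm.
= 34.08 m.

34.08 m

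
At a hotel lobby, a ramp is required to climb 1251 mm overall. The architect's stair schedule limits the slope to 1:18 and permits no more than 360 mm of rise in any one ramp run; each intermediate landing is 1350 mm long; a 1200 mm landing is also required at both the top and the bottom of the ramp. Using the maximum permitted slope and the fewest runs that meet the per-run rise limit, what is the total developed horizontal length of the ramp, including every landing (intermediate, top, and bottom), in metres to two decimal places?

28.97 m

1251 / 360 = 3.475 → round up to 4 ramp runs. That means 3 intermediate landings.
Ramp run (horizontal) at 1:18: 1251 × 18 = 22518 mm.
Intermediate landings: 3 × 1350 = 4050 mm.
Top and bottom landings: 2 × 1200 = 2400 mm.
Total = 22518 + 4050 + 2400 = 28968 mm.
= 28.97 m.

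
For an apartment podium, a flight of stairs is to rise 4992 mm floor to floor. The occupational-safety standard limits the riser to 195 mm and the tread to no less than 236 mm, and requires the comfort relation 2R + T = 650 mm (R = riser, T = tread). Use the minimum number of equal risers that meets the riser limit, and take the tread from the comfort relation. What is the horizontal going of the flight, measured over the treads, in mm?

⌈4992/195⌉ = 26 risers.
R = 4992 ÷ 26 = 192 mm.
From 2R + T = 650: T = 650 − 384 = 266 mm.
26 risers give 25 treads; going = 25 × 266 = 6650 mm.

6650 mm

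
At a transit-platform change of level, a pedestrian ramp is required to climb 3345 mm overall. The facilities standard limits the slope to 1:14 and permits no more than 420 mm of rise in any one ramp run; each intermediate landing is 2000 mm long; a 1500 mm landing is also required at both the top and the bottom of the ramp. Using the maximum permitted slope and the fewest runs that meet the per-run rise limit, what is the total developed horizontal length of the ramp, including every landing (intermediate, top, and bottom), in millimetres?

63830 mm

⌈3345/420⌉ = 8 ramp runs. That means 7 intermediate landings.
Ramp run (horizontal) at 1:14: 3345 × 14 = 46830 mm.
Intermediate landings: 7 × 2000 = 14000 mm.
Top and bottom landings: 2 × 1500 = 3000 mm.
Total = 46830 + 14000 + 3000 = 63830 mm.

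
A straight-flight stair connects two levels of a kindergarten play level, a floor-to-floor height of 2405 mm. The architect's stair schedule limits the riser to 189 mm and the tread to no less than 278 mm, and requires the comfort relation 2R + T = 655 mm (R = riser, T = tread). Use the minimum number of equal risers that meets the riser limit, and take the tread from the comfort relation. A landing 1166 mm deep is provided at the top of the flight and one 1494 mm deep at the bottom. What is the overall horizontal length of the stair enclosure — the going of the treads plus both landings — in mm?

2405 / 189 = 12.72, so 13 risers are needed.
R = 2405 ÷ 13 = 185 mm.
Tread T = 655 − 2 × 185 = 285 mm (≥ 278 mm).
Going = (13 − 1) × 285 = 3420 mm.
Add landings: 3420 + 1166 + 1494 = 6080 mm.

6080 mm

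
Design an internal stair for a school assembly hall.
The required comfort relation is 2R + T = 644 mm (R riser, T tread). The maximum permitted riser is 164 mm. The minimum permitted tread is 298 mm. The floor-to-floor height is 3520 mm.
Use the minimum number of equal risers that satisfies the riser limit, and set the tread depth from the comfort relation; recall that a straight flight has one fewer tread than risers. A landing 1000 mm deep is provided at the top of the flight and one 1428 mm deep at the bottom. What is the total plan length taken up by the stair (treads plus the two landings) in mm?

3520 / 164 = 21.463 → round up to 22 risers.
R = 3520 ÷ 22 = 160 mm.
Tread T = 644 − 2 × 160 = 324 mm (≥ 298 mm).
22 risers give 21 treads; going = 21 × 324 = 6804 mm.
Add landings: 6804 + 1000 + 1428 = 9232 mm.

9232 mm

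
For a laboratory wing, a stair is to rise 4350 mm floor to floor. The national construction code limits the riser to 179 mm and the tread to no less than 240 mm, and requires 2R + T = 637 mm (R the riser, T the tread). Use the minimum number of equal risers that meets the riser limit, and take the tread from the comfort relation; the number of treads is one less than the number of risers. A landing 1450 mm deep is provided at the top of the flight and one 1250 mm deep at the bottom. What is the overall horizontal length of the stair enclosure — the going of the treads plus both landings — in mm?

9636 mm

4350 / 179 = 24.30, so 25 risers are needed.
Riser R = 4350 / 25 = 174 mm, within the 179 mm limit.
From 2R + T = 637: T = 637 − 348 = 289 mm.
Going = (25 − 1) × 289 = 6936 mm.
Enclosure = 6936 + 1450 + 1250 = 9636 mm.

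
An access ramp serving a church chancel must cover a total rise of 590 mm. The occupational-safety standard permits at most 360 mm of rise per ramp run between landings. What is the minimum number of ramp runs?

At most 360 each: 590/360 = 1.64, giving 2 ramp runs.

2 runs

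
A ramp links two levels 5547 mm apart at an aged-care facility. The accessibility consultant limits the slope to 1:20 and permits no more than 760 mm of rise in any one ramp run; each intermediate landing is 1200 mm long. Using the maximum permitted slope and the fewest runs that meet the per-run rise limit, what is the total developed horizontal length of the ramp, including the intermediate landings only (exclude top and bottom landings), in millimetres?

119340 mm

5547 / 760 = 7.30, so 8 ramp runs are needed. That means 7 intermediate landings.
Horizontal run for 5547 mm of rise at 1:20 is 5547 × 20 = 110940 mm.
Intermediate landings: 7 × 1200 = 8400 mm.
Total developed length = 110940 + 8400 = 119340 mm.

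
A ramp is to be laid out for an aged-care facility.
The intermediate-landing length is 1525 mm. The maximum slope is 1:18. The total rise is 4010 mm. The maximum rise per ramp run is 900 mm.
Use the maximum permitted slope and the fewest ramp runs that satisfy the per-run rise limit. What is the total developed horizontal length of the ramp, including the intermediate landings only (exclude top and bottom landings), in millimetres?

4010 / 900 = 4.456 → round up to 5 ramp runs. That means 4 intermediate landings.
Horizontal run for 4010 mm of rise at 1:18 is 4010 × 18 = 72180 mm.
Intermediate landings: 4 × 1525 = 6100 mm.
Total developed length = 72180 + 6100 = 78280 mm.

78280 mm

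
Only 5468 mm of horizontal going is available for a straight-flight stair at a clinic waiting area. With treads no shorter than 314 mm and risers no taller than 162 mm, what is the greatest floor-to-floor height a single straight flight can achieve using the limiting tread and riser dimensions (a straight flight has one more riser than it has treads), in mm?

2916 mm

5468 / 314 = 17.41, so 17 treads fit.
Risers = treads + 1 = 18.
Maximum height = 18 × 162 = 2916 mm.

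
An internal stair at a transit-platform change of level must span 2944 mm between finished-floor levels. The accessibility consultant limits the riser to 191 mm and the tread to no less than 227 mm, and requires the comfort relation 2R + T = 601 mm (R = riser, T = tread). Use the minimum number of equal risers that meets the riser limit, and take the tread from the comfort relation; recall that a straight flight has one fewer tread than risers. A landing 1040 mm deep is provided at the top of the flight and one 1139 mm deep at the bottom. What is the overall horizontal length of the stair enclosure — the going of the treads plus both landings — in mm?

5674 mm

At most 191 each: 2944/191 = 15.41, giving 16 risers.
R = 2944 ÷ 16 = 184 mm.
Tread T = 601 − 2 × 184 = 233 mm (≥ 227 mm).
16 risers give 15 treads; going = 15 × 233 = 3495 mm.
Add landings: 3495 + 1040 + 1139 = 5674 mm.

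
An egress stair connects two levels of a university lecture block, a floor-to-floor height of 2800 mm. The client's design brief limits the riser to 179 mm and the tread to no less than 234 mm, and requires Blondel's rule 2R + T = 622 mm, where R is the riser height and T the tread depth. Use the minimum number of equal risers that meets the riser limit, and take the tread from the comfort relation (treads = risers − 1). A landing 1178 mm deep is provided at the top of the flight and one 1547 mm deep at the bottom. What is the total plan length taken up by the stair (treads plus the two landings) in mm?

6805 mm

At most 179 each: 2800/179 = 15.64, giving 16 risers.
R = 2800 ÷ 16 = 175 mm.
T = 622 − 2·175 = 272 mm, which satisfies the 234 mm minimum.
Treads = 16 − 1 = 15; going = 15 × 272 = 4080 mm.
Add landings: 4080 + 1178 + 1547 = 6805 mm.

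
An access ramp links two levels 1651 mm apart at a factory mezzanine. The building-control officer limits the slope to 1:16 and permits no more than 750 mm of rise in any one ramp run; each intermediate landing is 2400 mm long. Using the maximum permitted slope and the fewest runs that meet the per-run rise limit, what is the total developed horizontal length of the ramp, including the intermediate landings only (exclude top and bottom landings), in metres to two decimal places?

1651 / 750 = 2.201 → round up to 3 ramp runs. That means 2 intermediate landings.
Ramp run (horizontal) at 1:16: 1651 × 16 = 26416 mm.
Intermediate landings: 2 × 2400 = 4800 mm.
Total developed length = 26416 + 4800 = 31216 mm.
= 31.22 m.

31.22 m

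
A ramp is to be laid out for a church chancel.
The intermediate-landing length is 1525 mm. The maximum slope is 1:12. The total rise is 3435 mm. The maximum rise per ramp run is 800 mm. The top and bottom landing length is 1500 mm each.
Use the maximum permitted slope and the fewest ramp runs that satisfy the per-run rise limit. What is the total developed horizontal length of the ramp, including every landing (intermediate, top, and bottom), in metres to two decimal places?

⌈3435/800⌉ = 5 ramp runs. That means 4 intermediate landings.
Horizontal run for 3435 mm of rise at 1:12 is 3435 × 12 = 41220 mm.
4 intermediate landings contribute 4 × 1525 = 6100 mm.
Top and bottom landings: 2 × 1500 = 3000 mm.
Total = 41220 + 6100 + 3000 = 50320 mm.
= 50.32 m.

50.32 m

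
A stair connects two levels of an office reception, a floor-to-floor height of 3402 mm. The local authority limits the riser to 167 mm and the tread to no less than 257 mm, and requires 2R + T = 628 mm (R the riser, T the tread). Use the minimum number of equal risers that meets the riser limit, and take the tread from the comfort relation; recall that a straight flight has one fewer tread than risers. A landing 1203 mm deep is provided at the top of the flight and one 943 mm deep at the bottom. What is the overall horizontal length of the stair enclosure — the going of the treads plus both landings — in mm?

8226 mm

3402 / 167 = 20.371 → round up to 21 risers.
Riser R = 3402 / 21 = 162 mm, within the 167 mm limit.
From 2R + T = 628: T = 628 − 324 = 304 mm.
21 risers give 20 treads; going = 20 × 304 = 6080 mm.
Add landings: 6080 + 1203 + 943 = 8226 mm.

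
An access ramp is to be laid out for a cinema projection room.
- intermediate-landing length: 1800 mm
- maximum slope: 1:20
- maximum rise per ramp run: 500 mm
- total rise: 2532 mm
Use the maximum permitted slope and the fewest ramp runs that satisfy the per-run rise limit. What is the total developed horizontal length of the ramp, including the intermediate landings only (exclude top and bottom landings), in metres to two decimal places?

⌈2532/500⌉ = 6 ramp runs. That means 5 intermediate landings.
Horizontal run for 2532 mm of rise at 1:20 is 2532 × 20 = 50640 mm.
5 intermediate landings contribute 5 × 1800 = 9000 mm.
Developed length = 50640 + 9000 = 59640 mm.
= 59.64 m.

59.64 m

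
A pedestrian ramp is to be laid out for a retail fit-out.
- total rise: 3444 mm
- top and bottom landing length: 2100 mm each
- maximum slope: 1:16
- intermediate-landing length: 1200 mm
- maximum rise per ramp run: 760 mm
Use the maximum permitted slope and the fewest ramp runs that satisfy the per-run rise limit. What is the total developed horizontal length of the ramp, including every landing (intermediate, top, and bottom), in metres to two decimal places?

64.10 m

⌈3444/760⌉ = 5 ramp runs. That means 4 intermediate landings.
Horizontal run for 3444 mm of rise at 1:16 is 3444 × 16 = 55104 mm.
4 intermediate landings contribute 4 × 1200 = 4800 mm.
Top and bottom landings: 2 × 2100 = 4200 mm.
Total = 55104 + 4800 + 4200 = 64104 mm.
= 64.10 m.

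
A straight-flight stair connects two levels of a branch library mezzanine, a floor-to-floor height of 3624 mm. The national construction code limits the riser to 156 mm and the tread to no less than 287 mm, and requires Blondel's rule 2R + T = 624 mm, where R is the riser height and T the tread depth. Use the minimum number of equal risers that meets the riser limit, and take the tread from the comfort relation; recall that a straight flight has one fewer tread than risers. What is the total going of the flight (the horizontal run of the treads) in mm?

7406 mm

3624 / 156 = 23.23, so 24 risers are needed.
R = 3624 ÷ 24 = 151 mm.
From 2R + T = 624: T = 624 − 302 = 322 mm.
Treads = 24 − 1 = 23; going = 23 × 322 = 7406 mm.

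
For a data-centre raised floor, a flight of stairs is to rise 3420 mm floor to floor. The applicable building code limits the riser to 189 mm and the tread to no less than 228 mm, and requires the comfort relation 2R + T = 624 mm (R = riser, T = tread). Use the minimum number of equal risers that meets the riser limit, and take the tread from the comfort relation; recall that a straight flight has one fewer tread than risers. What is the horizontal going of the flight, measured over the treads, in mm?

4752 mm

3420 / 189 = 18.10, so 19 risers are needed.
Riser R = 3420 / 19 = 180 mm, within the 189 mm limit.
T = 624 − 2·180 = 264 mm, which satisfies the 228 mm minimum.
19 risers give 18 treads; going = 18 × 264 = 4752 mm.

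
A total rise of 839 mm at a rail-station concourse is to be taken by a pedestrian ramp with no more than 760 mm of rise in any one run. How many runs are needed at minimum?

⌈839/760⌉ = 2 ramp runs.

2 runs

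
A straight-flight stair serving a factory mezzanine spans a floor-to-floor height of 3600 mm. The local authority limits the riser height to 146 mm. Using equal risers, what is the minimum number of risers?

25 risers

3600 / 146 = 24.66, so 25 risers are needed.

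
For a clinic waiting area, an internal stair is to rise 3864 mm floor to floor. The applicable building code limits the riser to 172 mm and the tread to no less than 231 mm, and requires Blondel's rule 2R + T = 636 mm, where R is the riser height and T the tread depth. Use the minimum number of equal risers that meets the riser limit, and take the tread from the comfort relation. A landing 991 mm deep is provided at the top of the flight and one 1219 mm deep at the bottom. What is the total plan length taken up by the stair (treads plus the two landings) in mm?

8810 mm

At most 172 each: 3864/172 = 22.47, giving 23 risers.
Riser R = 3864 / 23 = 168 mm, within the 172 mm limit.
From 2R + T = 636: T = 636 − 336 = 300 mm.
Treads = 23 − 1 = 22; going = 22 × 300 = 6600 mm.
Enclosure = 6600 + 991 + 1219 = 8810 mm.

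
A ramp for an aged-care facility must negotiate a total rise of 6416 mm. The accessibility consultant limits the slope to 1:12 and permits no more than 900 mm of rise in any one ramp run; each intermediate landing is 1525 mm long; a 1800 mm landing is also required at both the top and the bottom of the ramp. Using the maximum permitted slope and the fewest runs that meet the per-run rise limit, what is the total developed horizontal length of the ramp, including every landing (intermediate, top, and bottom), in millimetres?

6416 / 900 = 7.13, so 8 ramp runs are needed. That means 7 intermediate landings.
Ramp run (horizontal) at 1:12: 6416 × 12 = 76992 mm.
Intermediate landings: 7 × 1525 = 10675 mm.
Top and bottom landings: 2 × 1800 = 3600 mm.
Total = 76992 + 10675 + 3600 = 91267 mm.

91267 mm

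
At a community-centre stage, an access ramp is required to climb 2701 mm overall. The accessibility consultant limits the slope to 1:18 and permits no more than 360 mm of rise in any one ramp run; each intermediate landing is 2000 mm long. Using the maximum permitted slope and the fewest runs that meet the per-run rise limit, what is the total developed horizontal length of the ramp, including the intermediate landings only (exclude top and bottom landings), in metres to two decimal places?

62.62 m

2701 / 360 = 7.50, so 8 ramp runs are needed. That means 7 intermediate landings.
Ramp run (horizontal) at 1:18: 2701 × 18 = 48618 mm.
7 intermediate landings contribute 7 × 2000 = 14000 mm.
Total developed length = 48618 + 14000 = 62618 mm.
= 62.62 m.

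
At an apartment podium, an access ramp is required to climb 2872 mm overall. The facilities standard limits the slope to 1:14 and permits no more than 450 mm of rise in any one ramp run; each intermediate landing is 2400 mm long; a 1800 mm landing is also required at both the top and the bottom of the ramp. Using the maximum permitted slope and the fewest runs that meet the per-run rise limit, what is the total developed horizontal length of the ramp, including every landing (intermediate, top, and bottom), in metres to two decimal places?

At most 450 each: 2872/450 = 6.38, giving 7 ramp runs. That means 6 intermediate landings.
Horizontal run for 2872 mm of rise at 1:14 is 2872 × 14 = 40208 mm.
Intermediate landings: 6 × 2400 = 14400 mm.
Top and bottom landings: 2 × 1800 = 3600 mm.
Total = 40208 + 14400 + 3600 = 58208 mm.
= 58.21 m.

58.21 m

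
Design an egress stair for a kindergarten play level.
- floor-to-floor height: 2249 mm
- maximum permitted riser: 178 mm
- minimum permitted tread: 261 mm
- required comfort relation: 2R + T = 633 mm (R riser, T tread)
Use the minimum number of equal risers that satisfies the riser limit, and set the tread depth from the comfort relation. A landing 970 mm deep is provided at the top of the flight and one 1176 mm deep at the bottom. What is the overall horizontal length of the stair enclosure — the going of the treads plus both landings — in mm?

At most 178 each: 2249/178 = 12.63, giving 13 risers.
R = 2249 ÷ 13 = 173 mm.
From 2R + T = 633: T = 633 − 346 = 287 mm.
Treads = 13 − 1 = 12; going = 12 × 287 = 3444 mm.
Enclosure = 3444 + 970 + 1176 = 5590 mm.

5590 mm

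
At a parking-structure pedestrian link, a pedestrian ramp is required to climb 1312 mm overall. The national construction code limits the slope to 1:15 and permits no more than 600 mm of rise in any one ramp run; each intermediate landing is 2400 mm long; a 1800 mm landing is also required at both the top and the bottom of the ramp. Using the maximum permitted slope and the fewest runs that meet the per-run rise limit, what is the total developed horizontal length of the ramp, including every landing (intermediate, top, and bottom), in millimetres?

1312 / 600 = 2.187 → round up to 3 ramp runs. That means 2 intermediate landings.
Ramp run (horizontal) at 1:15: 1312 × 15 = 19680 mm.
2 intermediate landings contribute 2 × 2400 = 4800 mm.
Top and bottom landings: 2 × 1800 = 3600 mm.
Total = 19680 + 4800 + 3600 = 28080 mm.

28080 mm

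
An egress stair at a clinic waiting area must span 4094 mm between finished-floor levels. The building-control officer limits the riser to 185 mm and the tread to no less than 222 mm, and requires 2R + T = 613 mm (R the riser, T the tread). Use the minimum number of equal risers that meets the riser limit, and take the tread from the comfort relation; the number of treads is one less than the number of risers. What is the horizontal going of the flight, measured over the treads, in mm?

4094 / 185 = 22.13, so 23 risers are needed.
Riser R = 4094 / 23 = 178 mm, within the 185 mm limit.
T = 613 − 2·178 = 257 mm, which satisfies the 222 mm minimum.
23 risers give 22 treads; going = 22 × 257 = 5654 mm.

5654 mm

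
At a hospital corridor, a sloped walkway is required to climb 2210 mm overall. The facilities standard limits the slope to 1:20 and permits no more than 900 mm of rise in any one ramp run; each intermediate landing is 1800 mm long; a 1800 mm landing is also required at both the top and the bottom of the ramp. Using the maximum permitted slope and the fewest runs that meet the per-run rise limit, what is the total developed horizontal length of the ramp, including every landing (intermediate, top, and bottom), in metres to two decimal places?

51.40 m

⌈2210/900⌉ = 3 ramp runs. That means 2 intermediate landings.
Ramp run (horizontal) at 1:20: 2210 × 20 = 44200 mm.
2 intermediate landings contribute 2 × 1800 = 3600 mm.
Top and bottom landings: 2 × 1800 = 3600 mm.
Total = 44200 + 3600 + 3600 = 51400 mm.
= 51.40 m.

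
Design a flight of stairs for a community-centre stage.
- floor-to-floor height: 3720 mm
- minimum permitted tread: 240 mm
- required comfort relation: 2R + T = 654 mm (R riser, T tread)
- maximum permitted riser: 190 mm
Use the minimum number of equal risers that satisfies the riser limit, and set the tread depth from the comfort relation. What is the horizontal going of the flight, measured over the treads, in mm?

At most 190 each: 3720/190 = 19.58, giving 20 risers.
Each riser is 3720/20 = 186 mm (≤ 190 mm).
Tread T = 654 − 2 × 186 = 282 mm (≥ 240 mm).
Treads = 20 − 1 = 19; going = 19 × 282 = 5358 mm.

5358 mm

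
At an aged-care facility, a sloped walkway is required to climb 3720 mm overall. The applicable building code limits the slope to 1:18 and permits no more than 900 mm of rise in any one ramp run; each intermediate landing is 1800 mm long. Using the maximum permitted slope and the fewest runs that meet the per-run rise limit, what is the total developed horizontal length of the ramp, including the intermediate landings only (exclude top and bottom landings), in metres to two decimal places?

3720 / 900 = 4.133 → round up to 5 ramp runs. That means 4 intermediate landings.
Horizontal run for 3720 mm of rise at 1:18 is 3720 × 18 = 66960 mm.
4 intermediate landings contribute 4 × 1800 = 7200 mm.
Developed length = 66960 + 7200 = 74160 mm.
= 74.16 m.

74.16 m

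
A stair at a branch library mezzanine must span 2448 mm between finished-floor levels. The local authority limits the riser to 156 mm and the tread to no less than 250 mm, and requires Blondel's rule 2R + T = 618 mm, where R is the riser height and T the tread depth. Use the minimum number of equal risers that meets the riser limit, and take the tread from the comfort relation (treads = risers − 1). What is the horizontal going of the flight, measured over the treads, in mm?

2448 / 156 = 15.69, so 16 risers are needed.
R = 2448 ÷ 16 = 153 mm.
T = 618 − 2·153 = 312 mm, which satisfies the 250 mm minimum.
Treads = 16 − 1 = 15; going = 15 × 312 = 4680 mm.

4680 mm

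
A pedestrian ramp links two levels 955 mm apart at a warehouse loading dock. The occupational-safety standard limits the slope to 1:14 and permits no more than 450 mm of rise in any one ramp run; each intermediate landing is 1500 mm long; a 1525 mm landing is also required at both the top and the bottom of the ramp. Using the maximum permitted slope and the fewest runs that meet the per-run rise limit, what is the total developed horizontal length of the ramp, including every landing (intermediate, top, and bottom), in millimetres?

19420 mm

955 / 450 = 2.122 → round up to 3 ramp runs. That means 2 intermediate landings.
Horizontal run for 955 mm of rise at 1:14 is 955 × 14 = 13370 mm.
Intermediate landings: 2 × 1500 = 3000 mm.
Top and bottom landings: 2 × 1525 = 3050 mm.
Total = 13370 + 3000 + 3050 = 19420 mm.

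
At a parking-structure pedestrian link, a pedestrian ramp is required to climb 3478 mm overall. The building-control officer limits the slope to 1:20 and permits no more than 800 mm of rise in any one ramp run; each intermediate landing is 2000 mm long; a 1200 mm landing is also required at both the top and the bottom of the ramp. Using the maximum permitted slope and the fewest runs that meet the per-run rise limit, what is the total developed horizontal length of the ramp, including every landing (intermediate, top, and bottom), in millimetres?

⌈3478/800⌉ = 5 ramp runs. That means 4 intermediate landings.
Ramp run (horizontal) at 1:20: 3478 × 20 = 69560 mm.
Intermediate landings: 4 × 2000 = 8000 mm.
Top and bottom landings: 2 × 1200 = 2400 mm.
Total = 69560 + 8000 + 2400 = 79960 mm.

79960 mm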